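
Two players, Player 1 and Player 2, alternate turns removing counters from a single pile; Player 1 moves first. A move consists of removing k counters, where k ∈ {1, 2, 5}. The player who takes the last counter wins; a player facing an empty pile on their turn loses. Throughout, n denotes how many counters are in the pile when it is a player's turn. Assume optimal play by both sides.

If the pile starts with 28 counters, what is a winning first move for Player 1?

Use the standard recursion: the mover loses at a terminal position; elsewhere, the mover wins exactly when some move hands the opponent an L position.
n=0: no move → L
n=1: →0(L), so W
n=2: →0(L), so W
n=3: →2(W), 1(W) — all W, so L
n=4: →3(L), so W
n=5: →3(L), so W
n=6: →5(W), 4(W), 1(W) — all W, so L
n=7: →6(L), so W
n=8: →6(L), so W
n=9: →8(W), 7(W), 4(W) — all W, so L
n=10: →9(L), so W
n=11: →9(L), so W
n=12: →11(W), 10(W), 7(W) — all W, so L
n=13: →12(L), so W
n=14: →12(L), so W
n=15: →14(W), 13(W), 10(W) — all W, so L
n=16: →15(L), so W
n=17: →15(L), so W
n=18: →17(W), 16(W), 13(W) — all W, so L
n=19: →18(L), so W
n=20: →18(L), so W
n=21: →20(W), 19(W), 16(W) — all W, so L
n=22: →21(L), so W
n=23: →21(L), so W
n=24: →23(W), 22(W), 19(W) — all W, so L
n=25: →24(L), so W
n=26: →24(L), so W
n=27: →26(W), 25(W), 22(W) — all W, so L
n=28: →27(L), so W
From 28, the L positions reachable in one move are: 27.

Remove 1, leaving 27.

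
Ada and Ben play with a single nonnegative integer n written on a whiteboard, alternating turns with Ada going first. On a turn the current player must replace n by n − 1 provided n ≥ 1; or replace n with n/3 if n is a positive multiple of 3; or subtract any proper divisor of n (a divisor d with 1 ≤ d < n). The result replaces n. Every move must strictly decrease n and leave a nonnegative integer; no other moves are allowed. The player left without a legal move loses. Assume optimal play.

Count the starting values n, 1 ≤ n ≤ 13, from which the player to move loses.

6

Work bottom-up. With no move the player to move loses. Otherwise the position is W if at least one move leads to an L position for the opponent, and L if every move leads to a W.
n=0: no move → L
n=1: reaches L-position 0 → W
n=2: only reaches 1(W), which is W → L
n=3: reaches L-position 2 → W
n=4: reaches L-position 2 → W
n=5: only reaches 4(W), which is W → L
n=6: reaches L-position 2 → W
n=7: only reaches 6(W), which is W → L
n=8: reaches L-position 7 → W
n=9: only reaches 3(W), 6(W), 8(W), all W → L
n=10: reaches L-position 5 → W
n=11: only reaches 10(W), which is W → L
n=12: reaches L-position 9 → W
n=13: only reaches 12(W), which is W → L
L entries with 1 ≤ n ≤ 13 (n=0 is outside the asked range and is not counted): n = 2, 5, 7, 9, 11, 13; that makes 6.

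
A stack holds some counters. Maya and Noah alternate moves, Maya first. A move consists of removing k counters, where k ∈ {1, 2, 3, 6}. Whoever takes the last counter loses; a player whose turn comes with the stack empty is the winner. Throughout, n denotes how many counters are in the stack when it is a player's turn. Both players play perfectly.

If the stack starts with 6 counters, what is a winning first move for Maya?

Remove 1, leaving 5.

Use the standard recursion: the mover wins at a terminal position; elsewhere, the mover wins exactly when some move hands the opponent an L position.
n=0: no move; the opponent has just taken the last counter and therefore loses → W
n=1: only reaches 0(W), which is W → L
n=2: reaches L-position 1 → W
n=3: reaches L-position 1 → W
n=4: reaches L-position 1 → W
n=5: only reaches 4(W), 3(W), 2(W), all W → L
n=6: reaches L-position 5 → W
From 6, the L positions reachable in one move are: 5.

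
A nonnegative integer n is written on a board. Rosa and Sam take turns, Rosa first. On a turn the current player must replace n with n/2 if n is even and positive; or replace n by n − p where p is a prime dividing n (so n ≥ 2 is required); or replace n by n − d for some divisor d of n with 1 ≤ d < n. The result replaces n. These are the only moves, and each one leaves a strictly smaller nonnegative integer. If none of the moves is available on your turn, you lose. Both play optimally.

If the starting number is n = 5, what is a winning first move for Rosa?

Classify positions by backward induction: terminal positions (no move available) are L. From any other position, the mover wins iff some move reaches an L.
n=0: no move → L
n=1: no move → L
n=2: W (go to 0, an L position)
n=3: W (go to 0, an L position)
n=4: L (options 2(W), 3(W) are all W)
n=5: W (go to 0, an L position)
From 5, the L positions reachable in one move are: 0, 4. Any move reaching one of these is winning.

Move to 0.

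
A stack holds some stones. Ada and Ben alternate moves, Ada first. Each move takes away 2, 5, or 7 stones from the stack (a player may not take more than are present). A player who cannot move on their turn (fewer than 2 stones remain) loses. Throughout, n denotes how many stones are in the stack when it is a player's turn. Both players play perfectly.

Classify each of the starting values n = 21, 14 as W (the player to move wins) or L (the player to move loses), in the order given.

Work bottom-up. With no move the player to move loses. Otherwise the position is W if at least one move leads to an L position for the opponent, and L if every move leads to a W.
n=0: no move → L
n=1: no move → L
n=2: W (go to 0, an L position)
n=3: W (go to 1, an L position)
n=4: L (sole option 2(W) is W)
n=5: W (go to 0, an L position)
n=6: W (go to 4, an L position)
n=7: W (go to 0, an L position)
n=8: W (go to 1, an L position)
n=9: W (go to 4, an L position)
n=10: L (options 8(W), 5(W), 3(W) are all W)
n=11: W (go to 4, an L position)
n=12: W (go to 10, an L position)
n=13: L (options 11(W), 8(W), 6(W) are all W)
n=14: L (options 12(W), 9(W), 7(W) are all W)
n=15: W (go to 13, an L position)
n=16: W (go to 14, an L position)
n=17: W (go to 10, an L position)
n=18: W (go to 13, an L position)
n=19: W (go to 14, an L position)
n=20: W (go to 13, an L position)
n=21: W (go to 14, an L position)

21: W, 14: L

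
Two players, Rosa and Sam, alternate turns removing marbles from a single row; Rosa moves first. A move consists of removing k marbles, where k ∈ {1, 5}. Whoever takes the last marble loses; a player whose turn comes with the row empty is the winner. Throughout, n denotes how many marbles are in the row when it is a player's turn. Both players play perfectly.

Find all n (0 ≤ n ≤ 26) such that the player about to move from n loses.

Positions with no move are W. A position that does have a move is losing for the player to move precisely when every available move leads to a winning position for the opponent. Fill in the labels:
n=0: no move; the opponent has just taken the last marble and therefore loses → W
n=1: L (sole option 0(W) is W)
n=2: W (go to 1, an L position)
n=3: L (sole option 2(W) is W)
n=4: W (go to 3, an L position)
n=5: L (options 4(W), 0(W) are all W)
n=6: W (go to 5, an L position)
n=7: L (options 6(W), 2(W) are all W)
n=8: W (go to 7, an L position)
n=9: L (options 8(W), 4(W) are all W)
n=10: W (go to 9, an L position)
n=11: L (options 10(W), 6(W) are all W)
n=12: W (go to 11, an L position)
n=13: L (options 12(W), 8(W) are all W)
n=14: W (go to 13, an L position)
n=15: L (options 14(W), 10(W) are all W)
n=16: W (go to 15, an L position)
n=17: L (options 16(W), 12(W) are all W)
n=18: W (go to 17, an L position)
n=19: L (options 18(W), 14(W) are all W)
n=20: W (go to 19, an L position)
n=21: L (options 20(W), 16(W) are all W)
n=22: W (go to 21, an L position)
n=23: L (options 22(W), 18(W) are all W)
n=24: W (go to 23, an L position)
n=25: L (options 24(W), 20(W) are all W)
n=26: W (go to 25, an L position)
The losing starting values of n are exactly the entries labelled L in this table (13 of them).

1, 3, 5, 7, 9, 11, 13, 15, 17, 19, 21, 23, 25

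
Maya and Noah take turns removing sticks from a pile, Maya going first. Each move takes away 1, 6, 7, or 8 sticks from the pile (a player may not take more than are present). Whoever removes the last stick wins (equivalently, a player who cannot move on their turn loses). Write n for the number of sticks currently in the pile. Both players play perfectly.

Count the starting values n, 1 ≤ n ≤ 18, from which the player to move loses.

Build the W/L table. Terminal = L. A non-terminal position is W if it has a move to some L; otherwise it is L.
n=0: no move → L
n=1: can move to 0, which is L ⇒ W
n=2: the only move is to 1(W), a W ⇒ L
n=3: can move to 2, which is L ⇒ W
n=4: the only move is to 3(W), a W ⇒ L
n=5: can move to 4, which is L ⇒ W
n=6: can move to 0, which is L ⇒ W
n=7: can move to 0, which is L ⇒ W
n=8: can move to 2, which is L ⇒ W
n=9: can move to 2, which is L ⇒ W
n=10: can move to 4, which is L ⇒ W
n=11: can move to 4, which is L ⇒ W
n=12: can move to 4, which is L ⇒ W
n=13: moves to 12(W), 7(W), 6(W), 5(W); every one is W ⇒ L
n=14: can move to 13, which is L ⇒ W
n=15: moves to 14(W), 9(W), 8(W), 7(W); every one is W ⇒ L
n=16: can move to 15, which is L ⇒ W
n=17: moves to 16(W), 11(W), 10(W), 9(W); every one is W ⇒ L
n=18: can move to 17, which is L ⇒ W
L entries with 1 ≤ n ≤ 18 (n=0 is outside the asked range and is not counted): n = 2, 4, 13, 15, 17; that makes 5.

5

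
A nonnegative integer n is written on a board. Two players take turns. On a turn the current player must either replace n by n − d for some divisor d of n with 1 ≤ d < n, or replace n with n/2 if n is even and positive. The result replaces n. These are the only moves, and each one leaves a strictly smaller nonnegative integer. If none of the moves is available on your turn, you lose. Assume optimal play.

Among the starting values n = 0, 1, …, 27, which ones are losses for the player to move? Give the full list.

0, 1, 3, 5, 7, 9, 11, 13, 15, 17, 19, 21, 23, 25, 27

Classify positions by backward induction: terminal positions (no move available) are L. From any other position, the mover wins iff some move reaches an L.
n=0: no move → L
n=1: no move → L
n=2: W (go to 1, an L position)
n=3: L (sole option 2(W) is W)
n=4: W (go to 3, an L position)
n=5: L (sole option 4(W) is W)
n=6: W (go to 3, an L position)
n=7: L (sole option 6(W) is W)
n=8: W (go to 7, an L position)
n=9: L (options 6(W), 8(W) are all W)
n=10: W (go to 5, an L position)
n=11: L (sole option 10(W) is W)
n=12: W (go to 9, an L position)
n=13: L (sole option 12(W) is W)
n=14: W (go to 7, an L position)
n=15: L (options 10(W), 12(W), 14(W) are all W)
n=16: W (go to 15, an L position)
n=17: L (sole option 16(W) is W)
n=18: W (go to 9, an L position)
n=19: L (sole option 18(W) is W)
n=20: W (go to 15, an L position)
n=21: L (options 14(W), 18(W), 20(W) are all W)
n=22: W (go to 11, an L position)
n=23: L (sole option 22(W) is W)
n=24: W (go to 21, an L position)
n=25: L (options 20(W), 24(W) are all W)
n=26: W (go to 13, an L position)
n=27: L (options 18(W), 24(W), 26(W) are all W)
Reading off the rows marked L gives the requested list; there are 15 such values of n.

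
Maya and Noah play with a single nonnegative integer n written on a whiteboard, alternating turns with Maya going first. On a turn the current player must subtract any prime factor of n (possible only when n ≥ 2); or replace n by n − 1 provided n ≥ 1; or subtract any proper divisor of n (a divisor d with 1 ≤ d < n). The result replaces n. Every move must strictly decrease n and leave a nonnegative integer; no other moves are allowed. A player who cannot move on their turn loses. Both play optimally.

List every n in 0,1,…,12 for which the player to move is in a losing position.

Label each position W (a win for the player to move) or L (a loss). A position with no legal move is L; any other position is W exactly when some move reaches an L, and L when every move reaches a W.
n=0: no move → L
n=1: can move to 0, which is L ⇒ W
n=2: can move to 0, which is L ⇒ W
n=3: can move to 0, which is L ⇒ W
n=4: moves to 2(W), 3(W); every one is W ⇒ L
n=5: can move to 0, which is L ⇒ W
n=6: can move to 4, which is L ⇒ W
n=7: can move to 0, which is L ⇒ W
n=8: can move to 4, which is L ⇒ W
n=9: moves to 6(W), 8(W); every one is W ⇒ L
n=10: can move to 9, which is L ⇒ W
n=11: can move to 0, which is L ⇒ W
n=12: can move to 9, which is L ⇒ W
Reading off the rows marked L gives the requested list; there are 3 such values of n.

0, 4, 9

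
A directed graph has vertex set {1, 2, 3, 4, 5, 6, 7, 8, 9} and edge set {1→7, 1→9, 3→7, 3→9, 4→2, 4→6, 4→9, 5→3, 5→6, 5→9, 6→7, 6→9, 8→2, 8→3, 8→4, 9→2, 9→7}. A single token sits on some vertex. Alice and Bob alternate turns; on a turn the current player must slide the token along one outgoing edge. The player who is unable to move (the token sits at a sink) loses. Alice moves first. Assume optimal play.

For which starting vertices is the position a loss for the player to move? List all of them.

Build the W/L table. Terminal = L. A non-terminal position is W if it has a move to some L; otherwise it is L.
Every edge goes from a vertex to one that appears earlier in the order 7, 2, 9, 3, 6, 5, 4, 8, 1, so processing vertices in that order labels each vertex after all of its successors.
7: no outgoing edge → L
2: no outgoing edge → L
9: →2(L), so W
3: →7(L), so W
6: →7(L), so W
5: →6(W), 3(W), 9(W) — all W, so L
4: →2(L), so W
8: →2(L), so W
1: →7(L), so W
The losing starting vertices are exactly the entries labelled L in this table (3 of them).

2, 5, 7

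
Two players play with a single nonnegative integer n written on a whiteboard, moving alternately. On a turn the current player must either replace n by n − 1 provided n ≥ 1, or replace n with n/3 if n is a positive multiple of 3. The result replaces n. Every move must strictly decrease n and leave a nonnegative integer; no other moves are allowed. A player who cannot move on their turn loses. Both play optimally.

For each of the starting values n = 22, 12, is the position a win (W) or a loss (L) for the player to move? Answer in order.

Classify positions by backward induction: terminal positions (no move available) are L. From any other position, the mover wins iff some move reaches an L.
n=0: no move → L
n=1: →0(L), so W
n=2: →1(W) only, which is W, so L
n=3: →2(L), so W
n=4: →3(W) only, which is W, so L
n=5: →4(L), so W
n=6: →2(L), so W
n=7: →6(W) only, which is W, so L
n=8: →7(L), so W
n=9: →3(W), 8(W) — all W, so L
n=10: →9(L), so W
n=11: →10(W) only, which is W, so L
n=12: →4(L), so W
n=13: →12(W) only, which is W, so L
n=14: →13(L), so W
n=15: →5(W), 14(W) — all W, so L
n=16: →15(L), so W
n=17: →16(W) only, which is W, so L
n=18: →17(L), so W
n=19: →18(W) only, which is W, so L
n=20: →19(L), so W
n=21: →7(L), so W
n=22: →21(W) only, which is W, so L

22: L, 12: W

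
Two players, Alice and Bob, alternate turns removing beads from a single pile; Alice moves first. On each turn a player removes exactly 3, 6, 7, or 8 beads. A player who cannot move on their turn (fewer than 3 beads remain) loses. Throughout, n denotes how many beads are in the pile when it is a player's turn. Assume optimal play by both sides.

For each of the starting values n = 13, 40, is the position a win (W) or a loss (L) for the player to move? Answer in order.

13: L, 40: W

Build the W/L table. Terminal = L. A non-terminal position is W if it has a move to some L; otherwise it is L.
n=0: no move → L
n=1: no move → L
n=2: no move → L
n=3: can move to 0, which is L ⇒ W
n=4: can move to 1, which is L ⇒ W
n=5: can move to 2, which is L ⇒ W
n=6: can move to 0, which is L ⇒ W
n=7: can move to 1, which is L ⇒ W
n=8: can move to 2, which is L ⇒ W
n=9: can move to 2, which is L ⇒ W
n=10: can move to 2, which is L ⇒ W
n=11: moves to 8(W), 5(W), 4(W), 3(W); every one is W ⇒ L
n=12: moves to 9(W), 6(W), 5(W), 4(W); every one is W ⇒ L
n=13: moves to 10(W), 7(W), 6(W), 5(W); every one is W ⇒ L
n=14: can move to 11, which is L ⇒ W
n=15: can move to 12, which is L ⇒ W
n=16: can move to 13, which is L ⇒ W
n=17: can move to 11, which is L ⇒ W
n=18: can move to 12, which is L ⇒ W
n=19: can move to 13, which is L ⇒ W
n=20: can move to 13, which is L ⇒ W
n=21: can move to 13, which is L ⇒ W
n=22: moves to 19(W), 16(W), 15(W), 14(W); every one is W ⇒ L
n=23: moves to 20(W), 17(W), 16(W), 15(W); every one is W ⇒ L
n=24: moves to 21(W), 18(W), 17(W), 16(W); every one is W ⇒ L
n=25: can move to 22, which is L ⇒ W
n=26: can move to 23, which is L ⇒ W
n=27: can move to 24, which is L ⇒ W
n=28: can move to 22, which is L ⇒ W
n=29: can move to 23, which is L ⇒ W
n=30: can move to 24, which is L ⇒ W
n=31: can move to 24, which is L ⇒ W
n=32: can move to 24, which is L ⇒ W
n=33: moves to 30(W), 27(W), 26(W), 25(W); every one is W ⇒ L
n=34: moves to 31(W), 28(W), 27(W), 26(W); every one is W ⇒ L
n=35: moves to 32(W), 29(W), 28(W), 27(W); every one is W ⇒ L
n=36: can move to 33, which is L ⇒ W
n=37: can move to 34, which is L ⇒ W
n=38: can move to 35, which is L ⇒ W
n=39: can move to 33, which is L ⇒ W
n=40: can move to 34, which is L ⇒ W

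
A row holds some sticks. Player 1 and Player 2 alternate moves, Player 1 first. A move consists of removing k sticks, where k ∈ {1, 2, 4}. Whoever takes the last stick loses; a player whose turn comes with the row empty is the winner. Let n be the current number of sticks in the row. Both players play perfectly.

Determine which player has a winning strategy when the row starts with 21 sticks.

Classify positions by backward induction: terminal positions (no move available) are W. From any other position, the mover wins iff some move reaches an L.
n=0: no move; the opponent has just taken the last stick and therefore loses → W
n=1: the only move is to 0(W), a W ⇒ L
n=2: can move to 1, which is L ⇒ W
n=3: can move to 1, which is L ⇒ W
n=4: moves to 3(W), 2(W), 0(W); every one is W ⇒ L
n=5: can move to 4, which is L ⇒ W
n=6: can move to 4, which is L ⇒ W
n=7: moves to 6(W), 5(W), 3(W); every one is W ⇒ L
n=8: can move to 7, which is L ⇒ W
n=9: can move to 7, which is L ⇒ W
n=10: moves to 9(W), 8(W), 6(W); every one is W ⇒ L
n=11: can move to 10, which is L ⇒ W
n=12: can move to 10, which is L ⇒ W
n=13: moves to 12(W), 11(W), 9(W); every one is W ⇒ L
n=14: can move to 13, which is L ⇒ W
n=15: can move to 13, which is L ⇒ W
n=16: moves to 15(W), 14(W), 12(W); every one is W ⇒ L
n=17: can move to 16, which is L ⇒ W
n=18: can move to 16, which is L ⇒ W
n=19: moves to 18(W), 17(W), 15(W); every one is W ⇒ L
n=20: can move to 19, which is L ⇒ W
n=21: can move to 19, which is L ⇒ W
From 21 Player 1 can remove 2, leaving 19, reaching an L position.

Player 1 wins.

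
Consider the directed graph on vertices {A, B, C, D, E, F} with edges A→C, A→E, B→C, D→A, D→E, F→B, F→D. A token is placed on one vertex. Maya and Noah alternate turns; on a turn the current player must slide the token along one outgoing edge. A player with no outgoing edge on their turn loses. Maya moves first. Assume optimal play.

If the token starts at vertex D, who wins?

Label each position W (a win for the player to move) or L (a loss). A position with no legal move is L; any other position is W exactly when some move reaches an L, and L when every move reaches a W.
Every edge goes from a vertex to one that appears earlier in the order C, E, B, A, D, F, so processing vertices in that order labels each vertex after all of its successors.
C: no outgoing edge → L
E: no outgoing edge → L
B: →C(L), so W
A: →E(L), so W
D: →E(L), so W
F: →D(W), B(W) — all W, so L
From D Maya can move to E, reaching an L position.

Maya wins.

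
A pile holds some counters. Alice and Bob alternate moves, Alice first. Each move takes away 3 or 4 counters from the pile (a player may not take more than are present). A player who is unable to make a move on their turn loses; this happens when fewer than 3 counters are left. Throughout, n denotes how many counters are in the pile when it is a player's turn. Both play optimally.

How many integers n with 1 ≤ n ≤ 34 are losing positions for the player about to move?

14

Use the standard recursion: the mover loses at a terminal position; elsewhere, the mover wins exactly when some move hands the opponent an L position.
n=0: no move → L
n=1: no move → L
n=2: no move → L
n=3: →0(L), so W
n=4: →1(L), so W
n=5: →2(L), so W
n=6: →2(L), so W
n=7: →4(W), 3(W) — all W, so L
n=8: →5(W), 4(W) — all W, so L
n=9: →6(W), 5(W) — all W, so L
n=10: →7(L), so W
n=11: →8(L), so W
n=12: →9(L), so W
n=13: →9(L), so W
n=14: →11(W), 10(W) — all W, so L
n=15: →12(W), 11(W) — all W, so L
n=16: →13(W), 12(W) — all W, so L
n=17: →14(L), so W
n=18: →15(L), so W
n=19: →16(L), so W
n=20: →16(L), so W
n=21: →18(W), 17(W) — all W, so L
n=22: →19(W), 18(W) — all W, so L
n=23: →20(W), 19(W) — all W, so L
n=24: →21(L), so W
n=25: →22(L), so W
n=26: →23(L), so W
n=27: →23(L), so W
n=28: →25(W), 24(W) — all W, so L
n=29: →26(W), 25(W) — all W, so L
n=30: →27(W), 26(W) — all W, so L
n=31: →28(L), so W
n=32: →29(L), so W
n=33: →30(L), so W
n=34: →30(L), so W
L entries with 1 ≤ n ≤ 34 (n=0 is outside the asked range and is not counted): n = 1, 2, 7, 8, 9, 14, 15, 16, 21, 22, 23, 28, 29, 30; that makes 14.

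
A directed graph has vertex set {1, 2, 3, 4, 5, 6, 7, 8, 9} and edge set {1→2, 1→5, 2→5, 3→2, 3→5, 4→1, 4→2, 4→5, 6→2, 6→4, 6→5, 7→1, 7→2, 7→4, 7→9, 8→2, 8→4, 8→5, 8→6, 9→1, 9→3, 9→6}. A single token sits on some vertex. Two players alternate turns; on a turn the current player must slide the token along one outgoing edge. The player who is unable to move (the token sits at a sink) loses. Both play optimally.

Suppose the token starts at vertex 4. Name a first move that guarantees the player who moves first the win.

Move to 5.

Positions with no move are L. A position that does have a move is losing for the player to move precisely when every available move leads to a winning position for the opponent. Fill in the labels:
Every edge goes from a vertex to one that appears earlier in the order 5, 2, 1, 3, 4, 6, 8, 9, 7, so processing vertices in that order labels each vertex after all of its successors.
5: no outgoing edge → L
2: →5(L), so W
1: →5(L), so W
3: →5(L), so W
4: →5(L), so W
6: →5(L), so W
8: →5(L), so W
9: →6(W), 3(W), 1(W) — all W, so L
7: →9(L), so W
From 4, the L positions reachable in one move are: 5.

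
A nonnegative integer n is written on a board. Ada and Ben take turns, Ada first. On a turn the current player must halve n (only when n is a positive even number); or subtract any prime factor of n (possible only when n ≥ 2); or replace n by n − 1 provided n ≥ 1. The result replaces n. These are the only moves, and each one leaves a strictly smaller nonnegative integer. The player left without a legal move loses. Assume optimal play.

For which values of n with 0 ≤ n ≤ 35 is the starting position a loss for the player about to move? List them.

Classify positions by backward induction: terminal positions (no move available) are L. From any other position, the mover wins iff some move reaches an L.
n=0: no move → L
n=1: can move to 0, which is L ⇒ W
n=2: can move to 0, which is L ⇒ W
n=3: can move to 0, which is L ⇒ W
n=4: moves to 2(W), 3(W); every one is W ⇒ L
n=5: can move to 0, which is L ⇒ W
n=6: can move to 4, which is L ⇒ W
n=7: can move to 0, which is L ⇒ W
n=8: can move to 4, which is L ⇒ W
n=9: moves to 6(W), 8(W); every one is W ⇒ L
n=10: can move to 9, which is L ⇒ W
n=11: can move to 0, which is L ⇒ W
n=12: can move to 9, which is L ⇒ W
n=13: can move to 0, which is L ⇒ W
n=14: moves to 7(W), 12(W), 13(W); every one is W ⇒ L
n=15: can move to 14, which is L ⇒ W
n=16: can move to 14, which is L ⇒ W
n=17: can move to 0, which is L ⇒ W
n=18: can move to 9, which is L ⇒ W
n=19: can move to 0, which is L ⇒ W
n=20: moves to 10(W), 15(W), 18(W), 19(W); every one is W ⇒ L
n=21: can move to 14, which is L ⇒ W
n=22: can move to 20, which is L ⇒ W
n=23: can move to 0, which is L ⇒ W
n=24: moves to 12(W), 21(W), 22(W), 23(W); every one is W ⇒ L
n=25: can move to 20, which is L ⇒ W
n=26: can move to 24, which is L ⇒ W
n=27: can move to 24, which is L ⇒ W
n=28: can move to 14, which is L ⇒ W
n=29: can move to 0, which is L ⇒ W
n=30: moves to 15(W), 25(W), 27(W), 28(W), 29(W); every one is W ⇒ L
n=31: can move to 0, which is L ⇒ W
n=32: can move to 30, which is L ⇒ W
n=33: can move to 30, which is L ⇒ W
n=34: moves to 17(W), 32(W), 33(W); every one is W ⇒ L
n=35: can move to 30, which is L ⇒ W
The losing starting values of n are exactly the entries labelled L in this table (8 of them).

0, 4, 9, 14, 20, 24, 30, 34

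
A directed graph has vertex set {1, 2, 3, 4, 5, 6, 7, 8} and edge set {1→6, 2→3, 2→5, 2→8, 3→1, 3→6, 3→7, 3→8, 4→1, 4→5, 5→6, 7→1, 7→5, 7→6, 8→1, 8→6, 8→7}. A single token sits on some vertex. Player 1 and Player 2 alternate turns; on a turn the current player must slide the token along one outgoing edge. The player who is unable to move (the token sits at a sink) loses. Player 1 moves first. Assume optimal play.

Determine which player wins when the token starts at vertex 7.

Use the standard recursion: the mover loses at a terminal position; elsewhere, the mover wins exactly when some move hands the opponent an L position.
Every edge goes from a vertex to one that appears earlier in the order 6, 1, 5, 7, 4, 8, 3, 2, so processing vertices in that order labels each vertex after all of its successors.
6: no outgoing edge → L
1: reaches L-position 6 → W
5: reaches L-position 6 → W
7: reaches L-position 6 → W
4: only reaches 5(W), 1(W), all W → L
8: reaches L-position 6 → W
3: reaches L-position 6 → W
2: only reaches 3(W), 8(W), 5(W), all W → L
The starting position 7 is W: Player 1 should move to 6, handing over an L position.

Player 1 wins.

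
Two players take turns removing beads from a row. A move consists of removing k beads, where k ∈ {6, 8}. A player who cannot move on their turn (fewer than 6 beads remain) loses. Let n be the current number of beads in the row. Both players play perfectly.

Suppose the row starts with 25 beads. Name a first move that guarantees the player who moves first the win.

Remove 6, leaving 19.

Build the W/L table. Terminal = L. A non-terminal position is W if it has a move to some L; otherwise it is L.
n=0: no move → L
n=1: no move → L
n=2: no move → L
n=3: no move → L
n=4: no move → L
n=5: no move → L
n=6: can move to 0, which is L ⇒ W
n=7: can move to 1, which is L ⇒ W
n=8: can move to 2, which is L ⇒ W
n=9: can move to 3, which is L ⇒ W
n=10: can move to 4, which is L ⇒ W
n=11: can move to 5, which is L ⇒ W
n=12: can move to 4, which is L ⇒ W
n=13: can move to 5, which is L ⇒ W
n=14: moves to 8(W), 6(W); every one is W ⇒ L
n=15: moves to 9(W), 7(W); every one is W ⇒ L
n=16: moves to 10(W), 8(W); every one is W ⇒ L
n=17: moves to 11(W), 9(W); every one is W ⇒ L
n=18: moves to 12(W), 10(W); every one is W ⇒ L
n=19: moves to 13(W), 11(W); every one is W ⇒ L
n=20: can move to 14, which is L ⇒ W
n=21: can move to 15, which is L ⇒ W
n=22: can move to 16, which is L ⇒ W
n=23: can move to 17, which is L ⇒ W
n=24: can move to 18, which is L ⇒ W
n=25: can move to 19, which is L ⇒ W
From 25, the L positions reachable in one move are: 19, 17. Any move reaching one of these is winning.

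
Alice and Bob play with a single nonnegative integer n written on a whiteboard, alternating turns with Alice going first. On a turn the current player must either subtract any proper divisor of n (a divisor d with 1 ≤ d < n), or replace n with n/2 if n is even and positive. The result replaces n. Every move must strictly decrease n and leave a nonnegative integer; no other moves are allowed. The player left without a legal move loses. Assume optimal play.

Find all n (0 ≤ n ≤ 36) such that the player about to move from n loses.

Work bottom-up. With no move the player to move loses. Otherwise the position is W if at least one move leads to an L position for the opponent, and L if every move leads to a W.
n=0: no move → L
n=1: no move → L
n=2: W (go to 1, an L position)
n=3: L (sole option 2(W) is W)
n=4: W (go to 3, an L position)
n=5: L (sole option 4(W) is W)
n=6: W (go to 3, an L position)
n=7: L (sole option 6(W) is W)
n=8: W (go to 7, an L position)
n=9: L (options 6(W), 8(W) are all W)
n=10: W (go to 5, an L position)
n=11: L (sole option 10(W) is W)
n=12: W (go to 9, an L position)
n=13: L (sole option 12(W) is W)
n=14: W (go to 7, an L position)
n=15: L (options 10(W), 12(W), 14(W) are all W)
n=16: W (go to 15, an L position)
n=17: L (sole option 16(W) is W)
n=18: W (go to 9, an L position)
n=19: L (sole option 18(W) is W)
n=20: W (go to 15, an L position)
n=21: L (options 14(W), 18(W), 20(W) are all W)
n=22: W (go to 11, an L position)
n=23: L (sole option 22(W) is W)
n=24: W (go to 21, an L position)
n=25: L (options 20(W), 24(W) are all W)
n=26: W (go to 13, an L position)
n=27: L (options 18(W), 24(W), 26(W) are all W)
n=28: W (go to 21, an L position)
n=29: L (sole option 28(W) is W)
n=30: W (go to 15, an L position)
n=31: L (sole option 30(W) is W)
n=32: W (go to 31, an L position)
n=33: L (options 22(W), 30(W), 32(W) are all W)
n=34: W (go to 17, an L position)
n=35: L (options 28(W), 30(W), 34(W) are all W)
n=36: W (go to 27, an L position)
The losing starting values of n are exactly the entries labelled L in this table (19 of them).

0, 1, 3, 5, 7, 9, 11, 13, 15, 17, 19, 21, 23, 25, 27, 29, 31, 33, 35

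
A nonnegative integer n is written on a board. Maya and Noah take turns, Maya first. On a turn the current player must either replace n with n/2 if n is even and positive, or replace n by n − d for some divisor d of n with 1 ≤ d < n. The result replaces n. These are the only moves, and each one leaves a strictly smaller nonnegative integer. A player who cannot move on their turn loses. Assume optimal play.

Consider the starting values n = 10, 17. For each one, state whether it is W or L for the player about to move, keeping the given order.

Label each position W (a win for the player to move) or L (a loss). A position with no legal move is L; any other position is W exactly when some move reaches an L, and L when every move reaches a W.
n=0: no move → L
n=1: no move → L
n=2: can move to 1, which is L ⇒ W
n=3: the only move is to 2(W), a W ⇒ L
n=4: can move to 3, which is L ⇒ W
n=5: the only move is to 4(W), a W ⇒ L
n=6: can move to 3, which is L ⇒ W
n=7: the only move is to 6(W), a W ⇒ L
n=8: can move to 7, which is L ⇒ W
n=9: moves to 6(W), 8(W); every one is W ⇒ L
n=10: can move to 5, which is L ⇒ W
n=11: the only move is to 10(W), a W ⇒ L
n=12: can move to 9, which is L ⇒ W
n=13: the only move is to 12(W), a W ⇒ L
n=14: can move to 7, which is L ⇒ W
n=15: moves to 10(W), 12(W), 14(W); every one is W ⇒ L
n=16: can move to 15, which is L ⇒ W
n=17: the only move is to 16(W), a W ⇒ L

10: W, 17: L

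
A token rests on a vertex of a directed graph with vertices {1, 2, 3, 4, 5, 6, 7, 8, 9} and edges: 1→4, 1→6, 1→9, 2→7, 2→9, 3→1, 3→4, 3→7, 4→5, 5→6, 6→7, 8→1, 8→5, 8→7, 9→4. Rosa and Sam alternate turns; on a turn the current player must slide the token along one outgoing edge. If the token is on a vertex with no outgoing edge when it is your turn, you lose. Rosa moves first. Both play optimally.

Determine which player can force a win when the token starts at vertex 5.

Classify positions by backward induction: terminal positions (no move available) are L. From any other position, the mover wins iff some move reaches an L.
Every edge goes from a vertex to one that appears earlier in the order 7, 6, 5, 4, 9, 1, 8, 2, 3, so processing vertices in that order labels each vertex after all of its successors.
7: no outgoing edge → L
6: can move to 7, which is L ⇒ W
5: the only move is to 6(W), a W ⇒ L
4: can move to 5, which is L ⇒ W
9: the only move is to 4(W), a W ⇒ L
1: can move to 9, which is L ⇒ W
8: can move to 5, which is L ⇒ W
2: can move to 9, which is L ⇒ W
3: can move to 7, which is L ⇒ W
Every move from 5 reaches a W position, so the mover loses.

Sam wins.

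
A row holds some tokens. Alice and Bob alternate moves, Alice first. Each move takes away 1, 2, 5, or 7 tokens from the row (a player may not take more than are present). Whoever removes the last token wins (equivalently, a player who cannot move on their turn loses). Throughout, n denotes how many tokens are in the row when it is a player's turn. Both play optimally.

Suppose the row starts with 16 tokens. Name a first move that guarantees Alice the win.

Build the W/L table. Terminal = L. A non-terminal position is W if it has a move to some L; otherwise it is L.
n=0: no move → L
n=1: →0(L), so W
n=2: →0(L), so W
n=3: →2(W), 1(W) — all W, so L
n=4: →3(L), so W
n=5: →3(L), so W
n=6: →5(W), 4(W), 1(W) — all W, so L
n=7: →6(L), so W
n=8: →6(L), so W
n=9: →8(W), 7(W), 4(W), 2(W) — all W, so L
n=10: →9(L), so W
n=11: →9(L), so W
n=12: →11(W), 10(W), 7(W), 5(W) — all W, so L
n=13: →12(L), so W
n=14: →12(L), so W
n=15: →14(W), 13(W), 10(W), 8(W) — all W, so L
n=16: →15(L), so W
From 16, the L positions reachable in one move are: 15, 9. Any move reaching one of these is winning.

Remove 1, leaving 15.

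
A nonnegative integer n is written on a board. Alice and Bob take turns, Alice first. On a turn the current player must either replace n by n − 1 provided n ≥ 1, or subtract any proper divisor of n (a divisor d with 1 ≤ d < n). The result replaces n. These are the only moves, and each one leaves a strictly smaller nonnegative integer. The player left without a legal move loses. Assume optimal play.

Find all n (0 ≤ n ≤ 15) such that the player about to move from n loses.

0, 2, 5, 7, 9, 11, 13, 15

Label each position W (a win for the player to move) or L (a loss). A position with no legal move is L; any other position is W exactly when some move reaches an L, and L when every move reaches a W.
n=0: no move → L
n=1: reaches L-position 0 → W
n=2: only reaches 1(W), which is W → L
n=3: reaches L-position 2 → W
n=4: reaches L-position 2 → W
n=5: only reaches 4(W), which is W → L
n=6: reaches L-position 5 → W
n=7: only reaches 6(W), which is W → L
n=8: reaches L-position 7 → W
n=9: only reaches 6(W), 8(W), all W → L
n=10: reaches L-position 5 → W
n=11: only reaches 10(W), which is W → L
n=12: reaches L-position 9 → W
n=13: only reaches 12(W), which is W → L
n=14: reaches L-position 7 → W
n=15: only reaches 10(W), 12(W), 14(W), all W → L
Reading off the rows marked L gives the requested list; there are 8 such values of n.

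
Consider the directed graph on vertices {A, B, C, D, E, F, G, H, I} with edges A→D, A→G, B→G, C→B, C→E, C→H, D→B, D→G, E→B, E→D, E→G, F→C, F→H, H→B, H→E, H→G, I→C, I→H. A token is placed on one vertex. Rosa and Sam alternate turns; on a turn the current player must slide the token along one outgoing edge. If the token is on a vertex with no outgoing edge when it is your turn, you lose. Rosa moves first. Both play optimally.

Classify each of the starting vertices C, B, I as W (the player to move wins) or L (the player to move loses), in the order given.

C: L, B: W, I: W

Positions with no move are L. A position that does have a move is losing for the player to move precisely when every available move leads to a winning position for the opponent. Fill in the labels:
Every edge goes from a vertex to one that appears earlier in the order G, B, D, E, H, C, F, I, A, so processing vertices in that order labels each vertex after all of its successors.
G: no outgoing edge → L
B: →G(L), so W
D: →G(L), so W
E: →G(L), so W
H: →G(L), so W
C: →H(W), E(W), B(W) — all W, so L
F: →C(L), so W
I: →C(L), so W
A: →G(L), so W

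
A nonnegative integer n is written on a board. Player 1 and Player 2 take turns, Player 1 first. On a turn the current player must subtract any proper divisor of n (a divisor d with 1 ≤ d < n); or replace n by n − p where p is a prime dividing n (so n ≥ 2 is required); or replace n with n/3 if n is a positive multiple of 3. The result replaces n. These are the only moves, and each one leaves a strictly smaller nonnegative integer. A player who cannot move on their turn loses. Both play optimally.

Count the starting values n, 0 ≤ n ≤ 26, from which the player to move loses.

7

Positions with no move are L. A position that does have a move is losing for the player to move precisely when every available move leads to a winning position for the opponent. Fill in the labels:
n=0: no move → L
n=1: no move → L
n=2: W (go to 0, an L position)
n=3: W (go to 0, an L position)
n=4: L (options 2(W), 3(W) are all W)
n=5: W (go to 0, an L position)
n=6: W (go to 4, an L position)
n=7: W (go to 0, an L position)
n=8: W (go to 4, an L position)
n=9: L (options 3(W), 6(W), 8(W) are all W)
n=10: W (go to 9, an L position)
n=11: W (go to 0, an L position)
n=12: W (go to 4, an L position)
n=13: W (go to 0, an L position)
n=14: L (options 7(W), 12(W), 13(W) are all W)
n=15: W (go to 14, an L position)
n=16: W (go to 14, an L position)
n=17: W (go to 0, an L position)
n=18: W (go to 9, an L position)
n=19: W (go to 0, an L position)
n=20: L (options 10(W), 15(W), 16(W), 18(W), 19(W) are all W)
n=21: W (go to 14, an L position)
n=22: W (go to 20, an L position)
n=23: W (go to 0, an L position)
n=24: W (go to 20, an L position)
n=25: W (go to 20, an L position)
n=26: L (options 13(W), 24(W), 25(W) are all W)
L entries with 0 ≤ n ≤ 26: n = 0, 1, 4, 9, 14, 20, 26; that makes 7.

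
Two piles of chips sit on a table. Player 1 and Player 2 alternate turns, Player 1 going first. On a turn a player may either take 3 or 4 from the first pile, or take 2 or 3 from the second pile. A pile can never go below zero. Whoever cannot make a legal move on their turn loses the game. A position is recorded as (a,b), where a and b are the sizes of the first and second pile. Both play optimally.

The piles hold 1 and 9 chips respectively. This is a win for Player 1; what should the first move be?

Label each position W (a win for the player to move) or L (a loss). A position with no legal move is L; any other position is W exactly when some move reaches an L, and L when every move reaches a W.
No move ever increases a pile, so every position that can arise here has a ≤ 1 and b ≤ 9; it is enough to label the cells with 0 ≤ a ≤ 1 and 0 ≤ b ≤ 9.
Every move lowers a or b (never raises either), so fill the grid row by row in increasing a, and left to right within a row: each cell's successors are then already labelled.
      b=0  b=1  b=2  b=3  b=4  b=5  b=6  b=7  b=8  b=9
a=0:    L    L    W    W    W    L    L    W    W    W
a=1:    L    L    W    W    W    L    L    W    W    W
Cells with no legal move (terminal, hence L): (0,0), (0,1), (1,0), (1,1).
The remaining L cells, each justified by listing all of its moves:
(0,5): only reaches (0,3)(W), (0,2)(W), all W → L
(0,6): only reaches (0,4)(W), (0,3)(W), all W → L
(1,5): only reaches (1,3)(W), (1,2)(W), all W → L
(1,6): only reaches (1,4)(W), (1,3)(W), all W → L
Every other cell has at least one move into one of the L cells above, so it is W.
From (1,9), the L positions reachable in one move are: (1,6).

Move to (1,6).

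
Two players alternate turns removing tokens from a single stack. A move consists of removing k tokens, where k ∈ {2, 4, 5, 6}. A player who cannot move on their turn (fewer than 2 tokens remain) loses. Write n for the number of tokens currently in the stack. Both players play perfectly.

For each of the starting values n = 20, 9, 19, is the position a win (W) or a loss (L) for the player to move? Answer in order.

20: W, 9: L, 19: W

Work bottom-up. With no move the player to move loses. Otherwise the position is W if at least one move leads to an L position for the opponent, and L if every move leads to a W.
n=0: no move → L
n=1: no move → L
n=2: reaches L-position 0 → W
n=3: reaches L-position 1 → W
n=4: reaches L-position 0 → W
n=5: reaches L-position 1 → W
n=6: reaches L-position 1 → W
n=7: reaches L-position 1 → W
n=8: only reaches 6(W), 4(W), 3(W), 2(W), all W → L
n=9: only reaches 7(W), 5(W), 4(W), 3(W), all W → L
n=10: reaches L-position 8 → W
n=11: reaches L-position 9 → W
n=12: reaches L-position 8 → W
n=13: reaches L-position 9 → W
n=14: reaches L-position 9 → W
n=15: reaches L-position 9 → W
n=16: only reaches 14(W), 12(W), 11(W), 10(W), all W → L
n=17: only reaches 15(W), 13(W), 12(W), 11(W), all W → L
n=18: reaches L-position 16 → W
n=19: reaches L-position 17 → W
n=20: reaches L-position 16 → W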